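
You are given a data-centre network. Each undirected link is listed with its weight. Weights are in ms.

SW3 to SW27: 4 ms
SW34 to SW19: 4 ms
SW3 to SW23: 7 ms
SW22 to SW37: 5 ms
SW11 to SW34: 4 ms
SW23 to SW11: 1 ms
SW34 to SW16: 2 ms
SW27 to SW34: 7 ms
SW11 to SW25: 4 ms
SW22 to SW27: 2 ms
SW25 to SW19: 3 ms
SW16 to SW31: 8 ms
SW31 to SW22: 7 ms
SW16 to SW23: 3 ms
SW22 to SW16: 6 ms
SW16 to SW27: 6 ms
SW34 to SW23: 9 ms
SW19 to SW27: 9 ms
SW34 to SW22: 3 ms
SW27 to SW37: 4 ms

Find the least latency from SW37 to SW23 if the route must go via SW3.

15 ms

Best SW37 to SW3: SW37–SW27–SW3 costing 8
Shortest SW3→SW23: SW3–SW23 = 7
Total via SW3: 8 + 7 = 15 ms.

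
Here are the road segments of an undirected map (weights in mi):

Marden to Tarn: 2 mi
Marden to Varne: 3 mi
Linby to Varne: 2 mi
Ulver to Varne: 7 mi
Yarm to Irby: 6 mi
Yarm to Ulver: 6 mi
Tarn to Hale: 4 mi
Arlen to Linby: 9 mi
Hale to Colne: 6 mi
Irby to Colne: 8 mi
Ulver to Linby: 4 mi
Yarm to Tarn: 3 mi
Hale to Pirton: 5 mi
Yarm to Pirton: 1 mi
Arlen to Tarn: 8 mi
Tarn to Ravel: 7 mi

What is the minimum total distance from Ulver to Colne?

Shortest distances from Ulver:
Ulver: 0
Linby: 4  (via Ulver)
Varne: 6  (via Linby)
Yarm: 6  (via Ulver)
Pirton: 7  (via Yarm)
Tarn: 9  (via Yarm)
Marden: 9  (via Varne)
Hale: 12  (via Pirton)
Irby: 12  (via Yarm)
Arlen: 13  (via Linby)
Ravel: 16  (via Tarn)
Colne: 18  (via Hale)
Shortest route: Ulver–Yarm–Pirton–Hale–Colne = 18 mi.

18 mi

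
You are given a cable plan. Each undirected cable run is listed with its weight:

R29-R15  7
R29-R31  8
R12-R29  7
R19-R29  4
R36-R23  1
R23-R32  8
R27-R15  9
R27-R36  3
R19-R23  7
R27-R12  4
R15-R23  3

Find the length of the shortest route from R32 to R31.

Shortest distances from R32:
R32: 0
R23: 8  (via R32)
R36: 9  (via R23)
R15: 11  (via R23)
R27: 12  (via R36)
R19: 15  (via R23)
R12: 16  (via R27)
R29: 18  (via R15)
R31: 26  (via R29)
Shortest route: R32 → R23 → R15 → R29 → R31 = 26.

26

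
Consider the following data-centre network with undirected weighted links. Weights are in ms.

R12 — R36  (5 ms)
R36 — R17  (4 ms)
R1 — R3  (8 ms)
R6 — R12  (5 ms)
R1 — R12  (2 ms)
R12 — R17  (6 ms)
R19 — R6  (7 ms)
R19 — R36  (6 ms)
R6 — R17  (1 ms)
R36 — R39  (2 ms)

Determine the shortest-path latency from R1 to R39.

Candidate routes:
R1 - R12 - R36 - R39: 2+5+2 = 9
R1 - R12 - R17 - R36 - R39: 2+6+4+2 = 14
R1 - R12 - R6 - R17 - R36 - R39: 2+5+1+4+2 = 14
The minimum is 9 ms via R1 - R12 - R36 - R39.

9 ms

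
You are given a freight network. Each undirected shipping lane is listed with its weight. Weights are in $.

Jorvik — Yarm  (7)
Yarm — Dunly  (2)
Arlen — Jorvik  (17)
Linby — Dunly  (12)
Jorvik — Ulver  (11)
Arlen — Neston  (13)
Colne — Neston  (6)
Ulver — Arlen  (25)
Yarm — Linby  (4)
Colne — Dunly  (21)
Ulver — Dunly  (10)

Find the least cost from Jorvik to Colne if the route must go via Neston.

$36

Shortest Jorvik→Neston: Jorvik–Arlen–Neston = 30
Shortest Neston→Colne: Neston–Colne = 6
Total via Neston: 30 + 6 = $36.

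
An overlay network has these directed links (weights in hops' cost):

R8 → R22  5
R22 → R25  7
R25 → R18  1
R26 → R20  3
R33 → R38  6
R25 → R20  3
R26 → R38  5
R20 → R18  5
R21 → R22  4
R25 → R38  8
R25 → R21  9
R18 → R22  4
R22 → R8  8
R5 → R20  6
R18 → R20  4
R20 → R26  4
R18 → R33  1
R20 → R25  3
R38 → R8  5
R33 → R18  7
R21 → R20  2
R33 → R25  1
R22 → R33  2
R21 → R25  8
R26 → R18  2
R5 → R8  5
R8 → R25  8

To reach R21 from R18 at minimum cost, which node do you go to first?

Candidate routes:
R18 → R33 → R25 → R21: 1+1+9 = 11
R18 → R20 → R25 → R21: 4+3+9 = 16
R18 → R22 → R25 → R21: 4+7+9 = 20
R18 → R22 → R33 → R25 → R21: 4+2+1+9 = 16
Cheapest is R18 → R33 → R25 → R21 at 11 hops' cost.
So from R18 the first move is to R33.

R33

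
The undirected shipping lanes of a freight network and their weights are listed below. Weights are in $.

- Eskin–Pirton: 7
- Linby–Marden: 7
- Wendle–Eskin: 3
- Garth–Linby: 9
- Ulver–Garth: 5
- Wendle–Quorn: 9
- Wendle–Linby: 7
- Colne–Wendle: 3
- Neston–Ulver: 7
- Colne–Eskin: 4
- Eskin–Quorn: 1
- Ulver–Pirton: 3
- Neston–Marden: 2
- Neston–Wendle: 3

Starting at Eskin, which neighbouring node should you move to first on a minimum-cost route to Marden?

Wendle

Enumerating some paths:
Eskin - Wendle - Neston - Marden: 3+3+2 = 8
Eskin - Colne - Wendle - Neston - Marden: 4+3+3+2 = 12
Cheapest is Eskin - Wendle - Neston - Marden at $8.
So from Eskin the first move is to Wendle.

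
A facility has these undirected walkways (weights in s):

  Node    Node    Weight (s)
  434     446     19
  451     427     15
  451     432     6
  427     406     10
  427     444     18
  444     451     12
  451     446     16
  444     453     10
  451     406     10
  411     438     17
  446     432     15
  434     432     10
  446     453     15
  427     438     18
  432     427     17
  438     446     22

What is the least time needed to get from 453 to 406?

Settle nodes by increasing distance from 453:
453: 0
444: 10  (via 453)
446: 15  (via 453)
451: 22  (via 444)
427: 28  (via 444)
432: 28  (via 451)
406: 32  (via 451)
Shortest route: 453–444–451–406 = 32 s.

32 s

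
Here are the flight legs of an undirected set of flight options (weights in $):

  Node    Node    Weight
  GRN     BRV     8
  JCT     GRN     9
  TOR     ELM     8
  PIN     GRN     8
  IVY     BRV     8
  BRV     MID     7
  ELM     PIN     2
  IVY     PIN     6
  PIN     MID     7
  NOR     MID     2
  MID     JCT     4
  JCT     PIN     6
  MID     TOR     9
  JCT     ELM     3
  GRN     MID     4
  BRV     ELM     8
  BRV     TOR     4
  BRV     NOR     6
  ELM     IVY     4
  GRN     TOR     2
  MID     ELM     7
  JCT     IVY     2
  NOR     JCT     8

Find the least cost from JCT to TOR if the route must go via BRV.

$14

Best JCT to BRV: JCT → IVY → BRV costing 10
Shortest BRV→TOR: BRV → TOR = 4
Total via BRV: 10 + 4 = $14.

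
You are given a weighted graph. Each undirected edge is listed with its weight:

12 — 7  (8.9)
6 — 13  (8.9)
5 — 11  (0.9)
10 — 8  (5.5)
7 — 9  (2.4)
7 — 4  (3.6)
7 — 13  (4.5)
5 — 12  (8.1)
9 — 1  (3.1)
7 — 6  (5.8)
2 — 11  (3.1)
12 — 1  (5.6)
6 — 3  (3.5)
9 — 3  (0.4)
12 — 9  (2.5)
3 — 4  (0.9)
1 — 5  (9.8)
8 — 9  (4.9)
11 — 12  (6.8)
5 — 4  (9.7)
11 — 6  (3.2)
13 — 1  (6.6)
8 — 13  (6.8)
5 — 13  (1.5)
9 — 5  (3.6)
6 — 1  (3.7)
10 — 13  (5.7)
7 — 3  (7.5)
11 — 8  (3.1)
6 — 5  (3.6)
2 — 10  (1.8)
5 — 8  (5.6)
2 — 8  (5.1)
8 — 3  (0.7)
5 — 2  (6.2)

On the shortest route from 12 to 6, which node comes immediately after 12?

Enumerating some paths:
12 - 1 - 6: 5.6+3.7 = 9.3
12 - 9 - 3 - 6: 2.5+0.4+3.5 = 6.4
Cheapest is 12 - 9 - 3 - 6 at 6.4.
So from 12 the first move is to 9.

9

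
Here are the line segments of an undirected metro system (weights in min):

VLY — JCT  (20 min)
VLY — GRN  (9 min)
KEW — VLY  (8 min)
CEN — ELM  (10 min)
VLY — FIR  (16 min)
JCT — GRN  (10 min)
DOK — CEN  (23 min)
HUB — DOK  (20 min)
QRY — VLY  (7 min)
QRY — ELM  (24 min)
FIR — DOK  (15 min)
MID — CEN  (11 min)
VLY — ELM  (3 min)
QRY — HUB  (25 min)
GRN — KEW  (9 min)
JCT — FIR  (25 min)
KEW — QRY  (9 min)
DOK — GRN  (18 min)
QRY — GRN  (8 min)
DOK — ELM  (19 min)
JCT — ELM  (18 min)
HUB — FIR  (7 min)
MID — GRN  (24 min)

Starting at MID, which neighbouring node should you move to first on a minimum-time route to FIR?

Compare a few routes:
MID → GRN → VLY → FIR: 24+9+16 = 49
MID → CEN → ELM → VLY → FIR: 11+10+3+16 = 40
The minimum is 40 min via MID → CEN → ELM → VLY → FIR.
So from MID the first move is to CEN.

CEN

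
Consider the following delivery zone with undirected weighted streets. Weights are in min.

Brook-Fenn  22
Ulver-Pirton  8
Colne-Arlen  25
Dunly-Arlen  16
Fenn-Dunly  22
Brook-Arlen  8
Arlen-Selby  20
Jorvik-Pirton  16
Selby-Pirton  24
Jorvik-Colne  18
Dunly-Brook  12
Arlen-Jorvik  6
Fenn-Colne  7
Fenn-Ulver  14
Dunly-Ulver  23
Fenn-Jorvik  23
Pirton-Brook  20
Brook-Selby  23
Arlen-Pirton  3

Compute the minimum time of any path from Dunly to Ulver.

23 min

Enumerating some paths:
Dunly → Ulver: 23 = 23
Dunly → Brook → Arlen → Pirton → Ulver: 12+8+3+8 = 31
Dunly → Arlen → Pirton → Ulver: 16+3+8 = 27
The minimum is 23 min via Dunly → Ulver.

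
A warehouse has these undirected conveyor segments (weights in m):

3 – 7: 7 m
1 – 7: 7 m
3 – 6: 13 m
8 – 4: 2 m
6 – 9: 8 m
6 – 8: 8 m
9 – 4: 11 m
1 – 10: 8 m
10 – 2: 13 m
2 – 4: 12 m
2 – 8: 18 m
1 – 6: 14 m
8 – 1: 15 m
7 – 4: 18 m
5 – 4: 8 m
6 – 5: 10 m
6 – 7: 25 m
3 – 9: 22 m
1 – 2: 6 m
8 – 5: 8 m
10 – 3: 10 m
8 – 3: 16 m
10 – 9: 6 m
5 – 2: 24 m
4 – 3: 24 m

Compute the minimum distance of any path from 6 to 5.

Settle nodes by increasing distance from 6:
6: 0
8: 8  (via 6)
9: 8  (via 6)
4: 10  (via 8)
5: 10  (via 6)
Shortest route: 6–5 = 10 m.

10 m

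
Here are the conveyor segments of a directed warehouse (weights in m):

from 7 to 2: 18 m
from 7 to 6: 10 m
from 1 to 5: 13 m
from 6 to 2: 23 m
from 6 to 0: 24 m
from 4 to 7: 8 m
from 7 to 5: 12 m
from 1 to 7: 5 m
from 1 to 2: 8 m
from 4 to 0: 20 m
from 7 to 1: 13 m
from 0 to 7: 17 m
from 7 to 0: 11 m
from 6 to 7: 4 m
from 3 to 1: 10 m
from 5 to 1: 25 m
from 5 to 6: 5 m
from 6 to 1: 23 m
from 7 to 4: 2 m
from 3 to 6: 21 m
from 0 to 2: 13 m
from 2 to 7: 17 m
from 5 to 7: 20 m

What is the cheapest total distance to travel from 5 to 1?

22 m

Running Dijkstra from 5:
5: 0
6: 5  (via 5)
7: 9  (via 6)
4: 11  (via 7)
0: 20  (via 7)
1: 22  (via 7)
Shortest route: 5 → 6 → 7 → 1 = 22 m.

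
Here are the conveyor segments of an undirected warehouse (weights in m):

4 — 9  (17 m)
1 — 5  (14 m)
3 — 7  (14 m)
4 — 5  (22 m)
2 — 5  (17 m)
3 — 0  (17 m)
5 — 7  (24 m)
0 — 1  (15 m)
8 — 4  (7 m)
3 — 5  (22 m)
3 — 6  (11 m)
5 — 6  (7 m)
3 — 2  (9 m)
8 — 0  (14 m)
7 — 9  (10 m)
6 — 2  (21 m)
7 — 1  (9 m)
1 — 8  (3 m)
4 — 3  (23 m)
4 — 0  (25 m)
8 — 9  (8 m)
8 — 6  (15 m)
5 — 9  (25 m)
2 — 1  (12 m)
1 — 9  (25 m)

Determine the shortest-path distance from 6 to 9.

Candidate routes:
6 - 8 - 9: 15+8 = 23
6 - 5 - 9: 7+25 = 32
Cheapest is 6 - 8 - 9 at 23 m.

23 m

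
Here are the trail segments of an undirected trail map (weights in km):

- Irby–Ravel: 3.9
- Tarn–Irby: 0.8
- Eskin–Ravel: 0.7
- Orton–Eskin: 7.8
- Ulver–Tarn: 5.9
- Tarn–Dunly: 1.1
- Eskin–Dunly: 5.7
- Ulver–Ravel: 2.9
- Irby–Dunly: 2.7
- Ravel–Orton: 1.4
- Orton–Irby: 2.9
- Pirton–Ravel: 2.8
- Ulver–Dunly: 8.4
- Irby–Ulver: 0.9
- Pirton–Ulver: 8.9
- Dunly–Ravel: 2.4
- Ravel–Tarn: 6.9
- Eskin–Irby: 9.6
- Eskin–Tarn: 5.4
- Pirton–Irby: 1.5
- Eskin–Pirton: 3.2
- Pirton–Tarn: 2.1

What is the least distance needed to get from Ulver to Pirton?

Candidate routes:
Ulver - Irby - Pirton: 0.9+1.5 = 2.4
Ulver - Irby - Tarn - Pirton: 0.9+0.8+2.1 = 3.8
Ulver - Ravel - Pirton: 2.9+2.8 = 5.7
Cheapest is Ulver - Irby - Pirton at 2.4 km.

2.4 km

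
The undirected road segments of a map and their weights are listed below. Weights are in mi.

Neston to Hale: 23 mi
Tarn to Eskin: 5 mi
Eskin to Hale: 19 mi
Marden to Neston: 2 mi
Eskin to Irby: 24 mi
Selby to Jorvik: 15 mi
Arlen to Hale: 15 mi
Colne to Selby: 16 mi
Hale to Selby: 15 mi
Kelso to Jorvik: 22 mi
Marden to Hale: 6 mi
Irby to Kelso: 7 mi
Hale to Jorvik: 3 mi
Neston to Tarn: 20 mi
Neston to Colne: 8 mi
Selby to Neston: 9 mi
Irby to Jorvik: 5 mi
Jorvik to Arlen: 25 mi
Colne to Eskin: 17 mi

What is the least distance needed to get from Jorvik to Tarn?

27 mi

Compare a few routes:
Jorvik–Hale–Marden–Neston–Tarn: 3+6+2+20 = 31
Jorvik–Irby–Eskin–Tarn: 5+24+5 = 34
Jorvik–Hale–Eskin–Tarn: 3+19+5 = 27
The minimum is 27 mi via Jorvik–Hale–Eskin–Tarn.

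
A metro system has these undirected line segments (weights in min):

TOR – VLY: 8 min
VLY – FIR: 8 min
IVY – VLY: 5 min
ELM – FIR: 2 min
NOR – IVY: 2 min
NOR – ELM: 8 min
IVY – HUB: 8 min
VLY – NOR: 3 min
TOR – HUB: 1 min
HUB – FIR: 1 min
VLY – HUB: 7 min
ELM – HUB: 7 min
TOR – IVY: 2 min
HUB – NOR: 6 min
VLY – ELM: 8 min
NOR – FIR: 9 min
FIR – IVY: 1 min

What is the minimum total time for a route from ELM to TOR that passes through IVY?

Best ELM to IVY: ELM → FIR → IVY costing 3
Shortest IVY→TOR: IVY → TOR = 2
Total via IVY: 3 + 2 = 5 min.

5 min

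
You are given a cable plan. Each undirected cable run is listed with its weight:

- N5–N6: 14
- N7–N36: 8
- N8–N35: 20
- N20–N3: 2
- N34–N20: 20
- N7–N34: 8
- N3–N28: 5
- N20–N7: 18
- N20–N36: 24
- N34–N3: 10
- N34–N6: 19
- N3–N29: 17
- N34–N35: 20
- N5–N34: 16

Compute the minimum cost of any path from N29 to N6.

Enumerating some paths:
N29 - N3 - N20 - N34 - N6: 17+2+20+19 = 58
N29 - N3 - N20 - N7 - N34 - N6: 17+2+18+8+19 = 64
N29 - N3 - N34 - N6: 17+10+19 = 46
N29 - N3 - N34 - N5 - N6: 17+10+16+14 = 57
The minimum is 46 via N29 - N3 - N34 - N6.

46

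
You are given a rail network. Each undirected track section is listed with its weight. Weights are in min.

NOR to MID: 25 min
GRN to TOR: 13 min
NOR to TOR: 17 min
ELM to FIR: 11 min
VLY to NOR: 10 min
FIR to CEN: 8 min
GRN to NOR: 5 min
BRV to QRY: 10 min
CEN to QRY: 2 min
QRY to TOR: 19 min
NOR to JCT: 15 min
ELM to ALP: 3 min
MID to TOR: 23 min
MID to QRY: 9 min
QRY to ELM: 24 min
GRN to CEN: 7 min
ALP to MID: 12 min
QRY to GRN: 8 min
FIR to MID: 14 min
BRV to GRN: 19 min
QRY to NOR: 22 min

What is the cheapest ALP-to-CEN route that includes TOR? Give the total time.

Shortest ALP→TOR: ALP–MID–TOR = 35
Best TOR to CEN: TOR–GRN–CEN costing 20
Total via TOR: 35 + 20 = 55 min.

55 min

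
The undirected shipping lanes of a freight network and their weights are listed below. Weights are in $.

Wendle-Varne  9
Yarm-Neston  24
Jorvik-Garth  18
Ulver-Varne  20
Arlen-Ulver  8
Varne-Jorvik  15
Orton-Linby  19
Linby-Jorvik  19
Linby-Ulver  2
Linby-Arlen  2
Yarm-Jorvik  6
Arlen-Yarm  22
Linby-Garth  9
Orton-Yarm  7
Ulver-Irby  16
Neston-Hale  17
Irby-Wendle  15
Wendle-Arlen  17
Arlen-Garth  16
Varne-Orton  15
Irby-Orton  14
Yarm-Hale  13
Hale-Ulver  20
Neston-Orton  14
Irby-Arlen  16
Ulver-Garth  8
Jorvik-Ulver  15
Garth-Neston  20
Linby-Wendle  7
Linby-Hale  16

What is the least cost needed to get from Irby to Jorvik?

$27

Running Dijkstra from Irby:
Irby: 0
Orton: 14  (via Irby)
Wendle: 15  (via Irby)
Arlen: 16  (via Irby)
Ulver: 16  (via Irby)
Linby: 18  (via Arlen)
Yarm: 21  (via Orton)
Garth: 24  (via Ulver)
Varne: 24  (via Wendle)
Jorvik: 27  (via Yarm)
Shortest route: Irby–Orton–Yarm–Jorvik = $27.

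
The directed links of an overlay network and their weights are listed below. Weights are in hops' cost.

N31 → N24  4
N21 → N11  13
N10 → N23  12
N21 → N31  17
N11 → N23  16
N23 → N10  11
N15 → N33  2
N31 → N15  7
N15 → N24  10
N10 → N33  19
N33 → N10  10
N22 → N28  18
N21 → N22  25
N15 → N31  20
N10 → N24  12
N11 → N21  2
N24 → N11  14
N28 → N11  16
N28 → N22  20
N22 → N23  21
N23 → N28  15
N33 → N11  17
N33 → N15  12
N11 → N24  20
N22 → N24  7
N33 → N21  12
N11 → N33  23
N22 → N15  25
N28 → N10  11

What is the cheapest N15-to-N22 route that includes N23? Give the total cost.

59 hops' cost

Shortest N15→N23: N15 → N33 → N10 → N23 = 24
Shortest N23→N22: N23 → N28 → N22 = 35
Total via N23: 24 + 35 = 59 hops' cost.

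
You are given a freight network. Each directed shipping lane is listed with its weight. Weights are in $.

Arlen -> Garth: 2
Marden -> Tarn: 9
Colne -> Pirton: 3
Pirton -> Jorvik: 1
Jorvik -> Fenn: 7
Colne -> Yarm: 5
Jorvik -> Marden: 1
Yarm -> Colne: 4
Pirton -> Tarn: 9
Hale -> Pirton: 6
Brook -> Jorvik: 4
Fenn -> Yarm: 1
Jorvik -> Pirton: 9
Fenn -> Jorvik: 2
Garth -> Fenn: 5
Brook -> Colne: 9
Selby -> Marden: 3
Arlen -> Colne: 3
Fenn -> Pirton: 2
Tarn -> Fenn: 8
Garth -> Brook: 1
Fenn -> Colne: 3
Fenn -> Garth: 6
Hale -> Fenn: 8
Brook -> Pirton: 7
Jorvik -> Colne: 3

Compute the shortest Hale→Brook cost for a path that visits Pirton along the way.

Best Hale to Pirton: Hale–Pirton costing 6
Best Pirton to Brook: Pirton–Jorvik–Fenn–Garth–Brook costing 15
Total via Pirton: 6 + 15 = $21.

$21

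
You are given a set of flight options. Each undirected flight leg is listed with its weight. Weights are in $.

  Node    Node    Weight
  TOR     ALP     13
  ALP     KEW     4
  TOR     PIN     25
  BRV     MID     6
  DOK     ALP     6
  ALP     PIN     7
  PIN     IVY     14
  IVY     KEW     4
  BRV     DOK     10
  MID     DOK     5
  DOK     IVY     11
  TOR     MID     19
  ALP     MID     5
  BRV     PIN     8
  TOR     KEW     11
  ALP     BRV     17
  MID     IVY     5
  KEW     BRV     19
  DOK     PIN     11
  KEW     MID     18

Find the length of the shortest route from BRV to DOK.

$10

Shortest distances from BRV:
BRV: 0
MID: 6  (via BRV)
PIN: 8  (via BRV)
DOK: 10  (via BRV)
Shortest route: BRV–DOK = $10.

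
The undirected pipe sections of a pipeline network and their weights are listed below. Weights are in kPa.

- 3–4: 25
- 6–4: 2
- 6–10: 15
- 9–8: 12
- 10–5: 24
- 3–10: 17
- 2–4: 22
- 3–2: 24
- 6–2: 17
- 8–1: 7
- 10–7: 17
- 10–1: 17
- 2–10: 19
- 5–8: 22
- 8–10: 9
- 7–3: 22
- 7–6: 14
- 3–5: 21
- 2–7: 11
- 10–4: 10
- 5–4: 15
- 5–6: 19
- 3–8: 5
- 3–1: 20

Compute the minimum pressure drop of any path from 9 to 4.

31 kPa

Shortest distances from 9:
9: 0
8: 12  (via 9)
3: 17  (via 8)
1: 19  (via 8)
10: 21  (via 8)
4: 31  (via 10)
Shortest route: 9 → 8 → 10 → 4 = 31 kPa.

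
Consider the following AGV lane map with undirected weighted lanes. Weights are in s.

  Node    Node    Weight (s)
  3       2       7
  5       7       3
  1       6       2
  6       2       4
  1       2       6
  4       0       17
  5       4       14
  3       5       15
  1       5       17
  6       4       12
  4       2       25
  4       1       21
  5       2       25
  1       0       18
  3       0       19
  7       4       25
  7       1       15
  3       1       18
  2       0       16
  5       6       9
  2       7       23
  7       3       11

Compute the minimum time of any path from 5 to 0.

29 s

Settle nodes by increasing distance from 5:
5: 0
7: 3  (via 5)
6: 9  (via 5)
1: 11  (via 6)
2: 13  (via 6)
3: 14  (via 7)
4: 14  (via 5)
0: 29  (via 1)
Shortest route: 5 → 6 → 1 → 0 = 29 s.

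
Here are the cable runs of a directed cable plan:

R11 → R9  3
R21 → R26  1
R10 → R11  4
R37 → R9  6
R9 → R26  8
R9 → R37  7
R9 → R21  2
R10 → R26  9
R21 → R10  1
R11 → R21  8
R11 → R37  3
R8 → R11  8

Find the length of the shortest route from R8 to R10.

14

Compare a few routes:
R8 - R11 - R21 - R10: 8+8+1 = 17
R8 - R11 - R37 - R9 - R21 - R10: 8+3+6+2+1 = 20
R8 - R11 - R9 - R21 - R10: 8+3+2+1 = 14
The minimum is 14 via R8 - R11 - R9 - R21 - R10.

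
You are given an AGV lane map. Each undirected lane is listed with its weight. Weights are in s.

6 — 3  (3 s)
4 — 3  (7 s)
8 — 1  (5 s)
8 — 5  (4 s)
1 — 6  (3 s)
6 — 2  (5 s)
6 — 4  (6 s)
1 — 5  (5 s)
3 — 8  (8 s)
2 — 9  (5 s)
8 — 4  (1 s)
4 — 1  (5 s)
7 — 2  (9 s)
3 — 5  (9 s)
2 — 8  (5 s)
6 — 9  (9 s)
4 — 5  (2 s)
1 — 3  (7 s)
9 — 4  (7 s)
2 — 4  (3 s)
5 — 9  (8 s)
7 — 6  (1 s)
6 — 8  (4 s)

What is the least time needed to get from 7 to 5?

Running Dijkstra from 7:
7: 0
6: 1  (via 7)
1: 4  (via 6)
3: 4  (via 6)
8: 5  (via 6)
2: 6  (via 6)
4: 6  (via 8)
5: 8  (via 4)
Shortest route: 7–6–8–4–5 = 8 s.

8 s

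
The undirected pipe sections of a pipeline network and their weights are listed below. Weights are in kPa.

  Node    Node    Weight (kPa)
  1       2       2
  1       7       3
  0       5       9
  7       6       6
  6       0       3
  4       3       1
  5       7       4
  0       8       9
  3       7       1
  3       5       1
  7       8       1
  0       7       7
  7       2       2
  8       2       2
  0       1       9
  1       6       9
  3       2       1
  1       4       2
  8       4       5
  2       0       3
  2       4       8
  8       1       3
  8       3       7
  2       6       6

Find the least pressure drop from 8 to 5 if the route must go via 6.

Best 8 to 6: 8–7–6 costing 7
Best 6 to 5: 6–2–3–5 costing 8
Total via 6: 7 + 8 = 15 kPa.

15 kPa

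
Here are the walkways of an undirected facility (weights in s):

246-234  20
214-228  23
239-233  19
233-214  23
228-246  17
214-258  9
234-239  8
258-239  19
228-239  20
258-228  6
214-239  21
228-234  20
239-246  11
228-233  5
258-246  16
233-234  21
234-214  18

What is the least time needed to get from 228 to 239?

Enumerating some paths:
228–239: 20 = 20
228–258–239: 6+19 = 25
228–233–239: 5+19 = 24
Cheapest is 228–239 at 20 s.

20 s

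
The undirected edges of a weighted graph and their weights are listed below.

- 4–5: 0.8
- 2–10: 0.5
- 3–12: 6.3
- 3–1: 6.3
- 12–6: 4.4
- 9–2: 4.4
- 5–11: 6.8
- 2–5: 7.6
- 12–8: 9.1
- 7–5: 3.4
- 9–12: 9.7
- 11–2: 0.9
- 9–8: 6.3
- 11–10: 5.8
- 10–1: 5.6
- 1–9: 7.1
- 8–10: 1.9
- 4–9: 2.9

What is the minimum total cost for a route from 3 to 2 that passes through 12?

17.8

Shortest 3→12: 3–12 = 6.3
Shortest 12→2: 12–8–10–2 = 11.5
Total via 12: 6.3 + 11.5 = 17.8.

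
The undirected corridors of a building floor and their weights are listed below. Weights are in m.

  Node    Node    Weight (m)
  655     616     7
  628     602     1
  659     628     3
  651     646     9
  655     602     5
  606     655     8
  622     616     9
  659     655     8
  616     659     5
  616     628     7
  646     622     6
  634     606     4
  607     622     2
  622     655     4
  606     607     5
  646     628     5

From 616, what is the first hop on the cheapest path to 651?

628

Enumerating some paths:
616 - 659 - 628 - 646 - 651: 5+3+5+9 = 22
616 - 628 - 646 - 651: 7+5+9 = 21
616 - 622 - 646 - 651: 9+6+9 = 24
The minimum is 21 m via 616 - 628 - 646 - 651.
So from 616 the first move is to 628.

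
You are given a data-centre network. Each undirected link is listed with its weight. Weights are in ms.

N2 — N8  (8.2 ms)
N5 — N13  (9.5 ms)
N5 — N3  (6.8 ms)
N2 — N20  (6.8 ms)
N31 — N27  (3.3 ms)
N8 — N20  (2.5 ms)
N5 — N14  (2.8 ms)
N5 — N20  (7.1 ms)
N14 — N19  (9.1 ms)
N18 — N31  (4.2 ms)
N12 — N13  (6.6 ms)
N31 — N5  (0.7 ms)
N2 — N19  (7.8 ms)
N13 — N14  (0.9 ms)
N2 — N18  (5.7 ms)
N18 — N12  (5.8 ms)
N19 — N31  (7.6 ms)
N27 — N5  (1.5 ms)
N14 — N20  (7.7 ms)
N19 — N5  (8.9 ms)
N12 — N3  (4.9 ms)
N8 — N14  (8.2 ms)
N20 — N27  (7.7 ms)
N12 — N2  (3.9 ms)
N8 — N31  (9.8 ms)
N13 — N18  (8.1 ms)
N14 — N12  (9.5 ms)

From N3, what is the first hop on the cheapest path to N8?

Enumerating some paths:
N3 - N5 - N20 - N8: 6.8+7.1+2.5 = 16.4
N3 - N12 - N2 - N8: 4.9+3.9+8.2 = 17
The minimum is 16.4 ms via N3 - N5 - N20 - N8.
So from N3 the first move is to N5.

N5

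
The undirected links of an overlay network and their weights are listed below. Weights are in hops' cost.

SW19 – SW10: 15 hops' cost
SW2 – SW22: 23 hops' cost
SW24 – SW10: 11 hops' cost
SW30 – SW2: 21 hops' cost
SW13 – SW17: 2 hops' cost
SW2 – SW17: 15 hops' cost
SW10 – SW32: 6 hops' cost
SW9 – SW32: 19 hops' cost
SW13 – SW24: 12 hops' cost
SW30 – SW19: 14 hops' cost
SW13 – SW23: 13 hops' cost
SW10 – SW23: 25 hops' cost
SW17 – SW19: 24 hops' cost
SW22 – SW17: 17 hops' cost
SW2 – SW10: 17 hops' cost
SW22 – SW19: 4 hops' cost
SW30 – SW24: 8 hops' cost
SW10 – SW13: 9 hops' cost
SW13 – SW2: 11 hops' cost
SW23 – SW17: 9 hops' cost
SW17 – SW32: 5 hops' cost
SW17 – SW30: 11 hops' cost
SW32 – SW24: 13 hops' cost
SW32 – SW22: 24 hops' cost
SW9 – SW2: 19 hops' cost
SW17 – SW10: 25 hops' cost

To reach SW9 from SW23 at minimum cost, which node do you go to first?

SW17

Enumerating some paths:
SW23 - SW13 - SW17 - SW32 - SW9: 13+2+5+19 = 39
SW23 - SW17 - SW32 - SW9: 9+5+19 = 33
SW23 - SW17 - SW13 - SW2 - SW9: 9+2+11+19 = 41
The minimum is 33 hops' cost via SW23 - SW17 - SW32 - SW9.
So from SW23 the first move is to SW17.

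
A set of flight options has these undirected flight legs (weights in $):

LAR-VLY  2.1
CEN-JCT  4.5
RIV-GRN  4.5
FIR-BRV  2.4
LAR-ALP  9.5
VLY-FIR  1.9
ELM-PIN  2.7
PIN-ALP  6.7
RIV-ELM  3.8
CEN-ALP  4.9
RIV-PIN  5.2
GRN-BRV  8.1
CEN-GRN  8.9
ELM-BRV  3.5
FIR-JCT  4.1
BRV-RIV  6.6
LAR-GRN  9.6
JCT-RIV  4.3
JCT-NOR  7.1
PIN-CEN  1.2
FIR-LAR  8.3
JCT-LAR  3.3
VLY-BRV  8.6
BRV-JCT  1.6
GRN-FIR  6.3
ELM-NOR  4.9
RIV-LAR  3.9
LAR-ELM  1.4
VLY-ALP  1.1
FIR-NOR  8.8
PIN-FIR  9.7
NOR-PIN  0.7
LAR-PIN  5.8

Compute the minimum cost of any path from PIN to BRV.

Settle nodes by increasing distance from PIN:
PIN: 0
NOR: 0.7  (via PIN)
CEN: 1.2  (via PIN)
ELM: 2.7  (via PIN)
LAR: 4.1  (via ELM)
RIV: 5.2  (via PIN)
JCT: 5.7  (via CEN)
ALP: 6.1  (via CEN)
VLY: 6.2  (via LAR)
BRV: 6.2  (via ELM)
Shortest route: PIN–ELM–BRV = $6.2.

$6.2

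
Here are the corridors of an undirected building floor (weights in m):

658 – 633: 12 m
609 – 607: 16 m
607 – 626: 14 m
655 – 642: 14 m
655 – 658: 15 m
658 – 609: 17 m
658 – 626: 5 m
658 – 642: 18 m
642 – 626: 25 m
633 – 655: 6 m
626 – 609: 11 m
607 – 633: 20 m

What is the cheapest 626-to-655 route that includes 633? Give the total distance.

Shortest 626→633: 626 → 658 → 633 = 17
Shortest 633→655: 633 → 655 = 6
Total via 633: 17 + 6 = 23 m.

23 m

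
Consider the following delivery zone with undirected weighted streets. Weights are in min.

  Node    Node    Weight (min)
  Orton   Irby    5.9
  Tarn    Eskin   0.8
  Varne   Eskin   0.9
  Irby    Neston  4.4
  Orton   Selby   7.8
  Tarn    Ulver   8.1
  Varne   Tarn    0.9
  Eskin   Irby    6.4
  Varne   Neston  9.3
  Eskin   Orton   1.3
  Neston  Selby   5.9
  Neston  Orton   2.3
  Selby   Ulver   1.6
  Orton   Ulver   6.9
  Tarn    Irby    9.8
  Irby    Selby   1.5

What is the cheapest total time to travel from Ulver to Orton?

Running Dijkstra from Ulver:
Ulver: 0
Selby: 1.6  (via Ulver)
Irby: 3.1  (via Selby)
Orton: 6.9  (via Ulver)
Shortest route: Ulver–Orton = 6.9 min.

6.9 min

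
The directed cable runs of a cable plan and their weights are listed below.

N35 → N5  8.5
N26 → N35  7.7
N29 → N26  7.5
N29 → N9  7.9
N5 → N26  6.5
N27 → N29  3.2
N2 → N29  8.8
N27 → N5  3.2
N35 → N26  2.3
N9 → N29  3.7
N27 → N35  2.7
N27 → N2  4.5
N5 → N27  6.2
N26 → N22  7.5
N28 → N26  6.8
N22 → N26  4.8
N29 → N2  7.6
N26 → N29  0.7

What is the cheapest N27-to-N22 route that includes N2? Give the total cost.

Best N27 to N2: N27–N2 costing 4.5
Best N2 to N22: N2–N29–N26–N22 costing 23.8
Total via N2: 4.5 + 23.8 = 28.3.

28.3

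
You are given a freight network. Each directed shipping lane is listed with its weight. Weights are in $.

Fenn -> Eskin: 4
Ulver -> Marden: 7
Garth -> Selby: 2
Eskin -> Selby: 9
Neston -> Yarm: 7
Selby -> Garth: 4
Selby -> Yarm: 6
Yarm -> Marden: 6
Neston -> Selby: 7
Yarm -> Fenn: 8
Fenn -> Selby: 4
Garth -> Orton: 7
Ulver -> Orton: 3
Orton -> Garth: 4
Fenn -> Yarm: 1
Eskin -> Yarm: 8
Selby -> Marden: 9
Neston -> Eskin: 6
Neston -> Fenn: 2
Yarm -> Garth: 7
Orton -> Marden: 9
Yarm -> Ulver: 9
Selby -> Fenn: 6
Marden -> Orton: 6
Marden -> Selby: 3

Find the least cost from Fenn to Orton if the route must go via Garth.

$15

Best Fenn to Garth: Fenn → Yarm → Garth costing 8
Shortest Garth→Orton: Garth → Orton = 7
Total via Garth: 8 + 7 = $15.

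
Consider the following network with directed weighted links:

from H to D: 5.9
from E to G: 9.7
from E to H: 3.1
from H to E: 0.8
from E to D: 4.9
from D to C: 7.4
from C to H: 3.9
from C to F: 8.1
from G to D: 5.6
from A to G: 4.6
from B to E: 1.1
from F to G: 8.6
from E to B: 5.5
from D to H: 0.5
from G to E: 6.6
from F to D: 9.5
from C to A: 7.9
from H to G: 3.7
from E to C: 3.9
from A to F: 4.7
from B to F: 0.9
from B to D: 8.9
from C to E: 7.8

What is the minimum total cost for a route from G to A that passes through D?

18.7

Shortest G→D: G → D = 5.6
Shortest D→A: D → H → E → C → A = 13.1
Total via D: 5.6 + 13.1 = 18.7.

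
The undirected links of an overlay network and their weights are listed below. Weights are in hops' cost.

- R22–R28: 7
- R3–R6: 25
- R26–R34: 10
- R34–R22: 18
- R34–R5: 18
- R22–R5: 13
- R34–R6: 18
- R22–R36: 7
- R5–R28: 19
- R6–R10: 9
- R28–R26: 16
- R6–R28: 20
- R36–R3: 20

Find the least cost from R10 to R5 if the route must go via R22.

49 hops' cost

Best R10 to R22: R10–R6–R28–R22 costing 36
Shortest R22→R5: R22–R5 = 13
Total via R22: 36 + 13 = 49 hops' cost.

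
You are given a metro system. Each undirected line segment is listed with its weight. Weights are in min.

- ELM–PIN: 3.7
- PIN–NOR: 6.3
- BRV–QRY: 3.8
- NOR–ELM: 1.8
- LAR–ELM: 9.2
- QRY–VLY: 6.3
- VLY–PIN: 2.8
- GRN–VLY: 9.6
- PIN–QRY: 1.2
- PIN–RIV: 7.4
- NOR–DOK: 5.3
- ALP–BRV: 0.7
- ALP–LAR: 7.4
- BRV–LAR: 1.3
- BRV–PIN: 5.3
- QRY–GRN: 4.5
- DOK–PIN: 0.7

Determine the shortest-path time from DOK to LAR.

Candidate routes:
DOK - PIN - BRV - LAR: 0.7+5.3+1.3 = 7.3
DOK - PIN - QRY - BRV - ALP - LAR: 0.7+1.2+3.8+0.7+7.4 = 13.8
DOK - PIN - ELM - LAR: 0.7+3.7+9.2 = 13.6
DOK - PIN - QRY - BRV - LAR: 0.7+1.2+3.8+1.3 = 7
Cheapest is DOK - PIN - QRY - BRV - LAR at 7 min.

7 min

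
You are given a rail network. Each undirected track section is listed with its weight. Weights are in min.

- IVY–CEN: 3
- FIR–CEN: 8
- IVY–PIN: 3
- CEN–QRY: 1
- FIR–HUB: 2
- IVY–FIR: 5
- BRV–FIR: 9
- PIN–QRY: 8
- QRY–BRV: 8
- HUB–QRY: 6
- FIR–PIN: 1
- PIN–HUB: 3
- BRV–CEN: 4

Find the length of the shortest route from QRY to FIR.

Shortest distances from QRY:
QRY: 0
CEN: 1  (via QRY)
IVY: 4  (via CEN)
BRV: 5  (via CEN)
HUB: 6  (via QRY)
PIN: 7  (via IVY)
FIR: 8  (via HUB)
Shortest route: QRY → HUB → FIR = 8 min.

8 min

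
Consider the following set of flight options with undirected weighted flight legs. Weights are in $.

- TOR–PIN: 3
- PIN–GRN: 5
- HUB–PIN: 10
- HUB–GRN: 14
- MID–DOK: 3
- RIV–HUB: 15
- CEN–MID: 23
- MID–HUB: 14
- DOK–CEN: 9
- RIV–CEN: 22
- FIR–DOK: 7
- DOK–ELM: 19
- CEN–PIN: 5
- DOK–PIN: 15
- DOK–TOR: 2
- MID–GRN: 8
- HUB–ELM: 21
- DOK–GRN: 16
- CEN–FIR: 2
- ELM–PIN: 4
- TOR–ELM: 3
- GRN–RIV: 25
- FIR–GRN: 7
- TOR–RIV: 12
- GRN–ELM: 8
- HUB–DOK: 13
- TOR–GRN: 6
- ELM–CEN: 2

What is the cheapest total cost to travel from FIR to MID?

Enumerating some paths:
FIR–DOK–MID: 7+3 = 10
FIR–CEN–DOK–MID: 2+9+3 = 14
FIR–CEN–ELM–TOR–DOK–MID: 2+2+3+2+3 = 12
The minimum is $10 via FIR–DOK–MID.

$10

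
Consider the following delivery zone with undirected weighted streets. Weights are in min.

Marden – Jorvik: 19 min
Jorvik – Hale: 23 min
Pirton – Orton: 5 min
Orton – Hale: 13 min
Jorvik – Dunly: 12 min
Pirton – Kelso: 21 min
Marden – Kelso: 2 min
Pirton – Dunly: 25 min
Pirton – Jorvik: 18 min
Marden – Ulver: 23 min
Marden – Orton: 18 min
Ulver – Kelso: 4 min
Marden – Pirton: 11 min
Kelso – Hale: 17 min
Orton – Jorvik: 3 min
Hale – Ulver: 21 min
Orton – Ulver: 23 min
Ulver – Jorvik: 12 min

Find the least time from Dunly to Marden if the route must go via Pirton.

31 min

Best Dunly to Pirton: Dunly–Jorvik–Orton–Pirton costing 20
Shortest Pirton→Marden: Pirton–Marden = 11
Total via Pirton: 20 + 11 = 31 min.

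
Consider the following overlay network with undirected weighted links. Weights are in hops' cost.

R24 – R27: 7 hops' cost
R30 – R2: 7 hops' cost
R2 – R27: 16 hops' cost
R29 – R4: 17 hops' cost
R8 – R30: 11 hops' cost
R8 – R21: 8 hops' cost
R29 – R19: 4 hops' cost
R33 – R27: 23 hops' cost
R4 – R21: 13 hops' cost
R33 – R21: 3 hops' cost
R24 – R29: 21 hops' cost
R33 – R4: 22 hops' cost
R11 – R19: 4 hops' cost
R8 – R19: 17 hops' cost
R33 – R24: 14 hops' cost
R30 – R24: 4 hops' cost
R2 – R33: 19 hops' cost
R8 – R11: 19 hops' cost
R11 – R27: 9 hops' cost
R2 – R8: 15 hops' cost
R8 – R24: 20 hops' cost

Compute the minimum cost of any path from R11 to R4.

Enumerating some paths:
R11 - R8 - R21 - R4: 19+8+13 = 40
R11 - R19 - R8 - R21 - R4: 4+17+8+13 = 42
R11 - R19 - R29 - R4: 4+4+17 = 25
R11 - R27 - R24 - R33 - R21 - R4: 9+7+14+3+13 = 46
The minimum is 25 hops' cost via R11 - R19 - R29 - R4.

25 hops' cost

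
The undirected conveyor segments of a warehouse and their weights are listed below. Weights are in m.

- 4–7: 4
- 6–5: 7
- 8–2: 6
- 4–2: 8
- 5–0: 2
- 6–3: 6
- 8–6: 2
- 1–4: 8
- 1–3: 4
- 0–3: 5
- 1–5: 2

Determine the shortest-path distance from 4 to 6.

Running Dijkstra from 4:
4: 0
7: 4  (via 4)
1: 8  (via 4)
2: 8  (via 4)
5: 10  (via 1)
0: 12  (via 5)
3: 12  (via 1)
8: 14  (via 2)
6: 16  (via 8)
Shortest route: 4 → 2 → 8 → 6 = 16 m.

16 m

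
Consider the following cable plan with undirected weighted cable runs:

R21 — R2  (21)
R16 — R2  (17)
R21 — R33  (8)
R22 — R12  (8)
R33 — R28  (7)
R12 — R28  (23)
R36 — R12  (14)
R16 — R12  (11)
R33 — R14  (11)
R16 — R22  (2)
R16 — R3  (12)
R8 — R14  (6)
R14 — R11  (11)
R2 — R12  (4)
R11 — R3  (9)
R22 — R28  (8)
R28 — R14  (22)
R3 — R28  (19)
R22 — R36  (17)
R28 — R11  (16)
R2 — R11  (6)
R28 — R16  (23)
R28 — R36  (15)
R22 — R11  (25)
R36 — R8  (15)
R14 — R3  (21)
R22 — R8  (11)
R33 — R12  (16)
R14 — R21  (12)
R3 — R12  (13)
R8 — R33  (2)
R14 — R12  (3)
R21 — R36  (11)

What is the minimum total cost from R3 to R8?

22

Candidate routes:
R3 - R11 - R14 - R8: 9+11+6 = 26
R3 - R16 - R22 - R8: 12+2+11 = 25
R3 - R12 - R14 - R8: 13+3+6 = 22
The minimum is 22 via R3 - R12 - R14 - R8.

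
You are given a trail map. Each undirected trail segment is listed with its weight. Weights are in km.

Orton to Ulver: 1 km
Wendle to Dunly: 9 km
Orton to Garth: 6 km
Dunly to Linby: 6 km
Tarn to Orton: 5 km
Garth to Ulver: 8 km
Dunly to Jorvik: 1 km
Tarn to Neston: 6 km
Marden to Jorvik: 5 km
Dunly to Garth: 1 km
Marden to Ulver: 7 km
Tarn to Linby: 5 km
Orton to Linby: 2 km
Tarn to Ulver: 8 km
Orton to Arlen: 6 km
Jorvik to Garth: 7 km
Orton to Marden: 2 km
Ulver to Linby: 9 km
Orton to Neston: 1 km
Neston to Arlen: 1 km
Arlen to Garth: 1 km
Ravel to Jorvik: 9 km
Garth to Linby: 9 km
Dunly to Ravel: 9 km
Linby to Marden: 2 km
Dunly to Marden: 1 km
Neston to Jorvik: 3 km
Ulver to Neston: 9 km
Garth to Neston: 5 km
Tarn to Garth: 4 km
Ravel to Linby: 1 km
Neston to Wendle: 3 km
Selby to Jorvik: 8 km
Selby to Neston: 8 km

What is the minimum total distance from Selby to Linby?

Shortest distances from Selby:
Selby: 0
Jorvik: 8  (via Selby)
Neston: 8  (via Selby)
Dunly: 9  (via Jorvik)
Arlen: 9  (via Neston)
Orton: 9  (via Neston)
Ulver: 10  (via Orton)
Marden: 10  (via Dunly)
Garth: 10  (via Dunly)
Wendle: 11  (via Neston)
Linby: 11  (via Orton)
Shortest route: Selby–Neston–Orton–Linby = 11 km.

11 km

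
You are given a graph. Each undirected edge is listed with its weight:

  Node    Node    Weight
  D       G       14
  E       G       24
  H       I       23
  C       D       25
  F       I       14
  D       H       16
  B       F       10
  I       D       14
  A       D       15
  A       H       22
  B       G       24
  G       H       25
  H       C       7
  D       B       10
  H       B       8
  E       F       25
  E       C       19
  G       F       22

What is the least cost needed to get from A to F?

Running Dijkstra from A:
A: 0
D: 15  (via A)
H: 22  (via A)
B: 25  (via D)
C: 29  (via H)
G: 29  (via D)
I: 29  (via D)
F: 35  (via B)
Shortest route: A–D–B–F = 35.

35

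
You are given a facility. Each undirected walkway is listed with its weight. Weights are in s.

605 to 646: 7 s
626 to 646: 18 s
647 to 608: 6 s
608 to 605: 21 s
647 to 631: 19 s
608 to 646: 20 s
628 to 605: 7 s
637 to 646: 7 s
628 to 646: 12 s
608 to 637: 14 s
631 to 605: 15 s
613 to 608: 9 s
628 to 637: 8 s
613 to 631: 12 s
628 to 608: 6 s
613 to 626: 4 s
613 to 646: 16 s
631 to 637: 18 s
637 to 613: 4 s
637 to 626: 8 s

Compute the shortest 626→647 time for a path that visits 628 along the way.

28 s

Shortest 626→628: 626–637–628 = 16
Best 628 to 647: 628–608–647 costing 12
Total via 628: 16 + 12 = 28 s.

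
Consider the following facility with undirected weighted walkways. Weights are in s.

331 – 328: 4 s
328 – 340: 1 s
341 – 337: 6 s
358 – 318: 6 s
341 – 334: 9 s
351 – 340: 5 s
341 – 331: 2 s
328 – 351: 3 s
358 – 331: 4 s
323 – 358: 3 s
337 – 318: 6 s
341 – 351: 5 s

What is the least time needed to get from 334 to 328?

Compare a few routes:
334 → 341 → 331 → 328: 9+2+4 = 15
334 → 341 → 351 → 328: 9+5+3 = 17
334 → 341 → 351 → 340 → 328: 9+5+5+1 = 20
The minimum is 15 s via 334 → 341 → 331 → 328.

15 s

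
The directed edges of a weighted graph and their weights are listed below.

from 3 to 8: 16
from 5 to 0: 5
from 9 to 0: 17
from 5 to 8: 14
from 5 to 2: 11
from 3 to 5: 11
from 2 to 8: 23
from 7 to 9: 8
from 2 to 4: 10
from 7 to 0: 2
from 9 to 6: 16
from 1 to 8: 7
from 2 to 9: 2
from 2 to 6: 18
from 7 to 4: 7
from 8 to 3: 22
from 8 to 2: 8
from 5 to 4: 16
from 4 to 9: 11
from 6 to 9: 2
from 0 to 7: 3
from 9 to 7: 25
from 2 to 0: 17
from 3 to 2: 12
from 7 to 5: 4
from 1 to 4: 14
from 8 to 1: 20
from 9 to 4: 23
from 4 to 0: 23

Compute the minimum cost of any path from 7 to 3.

Candidate routes:
7–5–2–8–3: 4+11+23+22 = 60
7–5–8–3: 4+14+22 = 40
Cheapest is 7–5–8–3 at 40.

40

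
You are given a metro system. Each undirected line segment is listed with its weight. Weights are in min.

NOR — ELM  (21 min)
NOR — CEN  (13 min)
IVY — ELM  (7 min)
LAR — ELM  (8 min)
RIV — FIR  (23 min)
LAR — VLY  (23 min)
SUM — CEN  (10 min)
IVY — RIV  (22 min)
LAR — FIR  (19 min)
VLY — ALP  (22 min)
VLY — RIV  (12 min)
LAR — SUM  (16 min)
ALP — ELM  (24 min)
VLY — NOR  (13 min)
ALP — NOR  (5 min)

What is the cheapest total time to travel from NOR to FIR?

Shortest distances from NOR:
NOR: 0
ALP: 5  (via NOR)
CEN: 13  (via NOR)
VLY: 13  (via NOR)
ELM: 21  (via NOR)
SUM: 23  (via CEN)
RIV: 25  (via VLY)
IVY: 28  (via ELM)
LAR: 29  (via ELM)
FIR: 48  (via RIV)
Shortest route: NOR → VLY → RIV → FIR = 48 min.

48 min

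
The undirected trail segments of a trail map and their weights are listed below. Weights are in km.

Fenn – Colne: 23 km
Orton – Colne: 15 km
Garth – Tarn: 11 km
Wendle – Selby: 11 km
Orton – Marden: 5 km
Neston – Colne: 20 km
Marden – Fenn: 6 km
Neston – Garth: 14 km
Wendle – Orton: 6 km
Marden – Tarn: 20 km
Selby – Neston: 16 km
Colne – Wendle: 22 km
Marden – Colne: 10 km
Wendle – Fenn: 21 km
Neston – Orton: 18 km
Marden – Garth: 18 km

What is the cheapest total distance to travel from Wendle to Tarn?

Candidate routes:
Wendle → Orton → Marden → Tarn: 6+5+20 = 31
Wendle → Fenn → Marden → Tarn: 21+6+20 = 47
Wendle → Orton → Neston → Garth → Tarn: 6+18+14+11 = 49
Wendle → Orton → Marden → Garth → Tarn: 6+5+18+11 = 40
The minimum is 31 km via Wendle → Orton → Marden → Tarn.

31 km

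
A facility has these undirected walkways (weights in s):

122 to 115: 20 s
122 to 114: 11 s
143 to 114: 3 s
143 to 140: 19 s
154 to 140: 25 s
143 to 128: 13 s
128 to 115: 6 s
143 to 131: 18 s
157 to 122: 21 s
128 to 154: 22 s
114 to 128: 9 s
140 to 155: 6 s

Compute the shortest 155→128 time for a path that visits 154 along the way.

53 s

Best 155 to 154: 155 → 140 → 154 costing 31
Shortest 154→128: 154 → 128 = 22
Total via 154: 31 + 22 = 53 s.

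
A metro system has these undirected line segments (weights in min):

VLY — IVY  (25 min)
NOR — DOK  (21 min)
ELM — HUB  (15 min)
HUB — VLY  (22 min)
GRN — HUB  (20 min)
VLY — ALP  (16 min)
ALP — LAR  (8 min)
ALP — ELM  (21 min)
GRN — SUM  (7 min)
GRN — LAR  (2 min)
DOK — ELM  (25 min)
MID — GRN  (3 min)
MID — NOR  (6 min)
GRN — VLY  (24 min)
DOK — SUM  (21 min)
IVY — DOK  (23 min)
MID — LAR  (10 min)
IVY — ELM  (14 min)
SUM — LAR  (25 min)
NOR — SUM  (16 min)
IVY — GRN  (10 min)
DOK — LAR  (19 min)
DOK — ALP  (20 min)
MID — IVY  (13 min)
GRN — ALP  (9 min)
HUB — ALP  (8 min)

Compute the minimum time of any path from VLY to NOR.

Candidate routes:
VLY → ALP → LAR → MID → NOR: 16+8+10+6 = 40
VLY → GRN → MID → NOR: 24+3+6 = 33
VLY → ALP → GRN → MID → NOR: 16+9+3+6 = 34
VLY → ALP → LAR → GRN → MID → NOR: 16+8+2+3+6 = 35
Cheapest is VLY → GRN → MID → NOR at 33 min.

33 min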